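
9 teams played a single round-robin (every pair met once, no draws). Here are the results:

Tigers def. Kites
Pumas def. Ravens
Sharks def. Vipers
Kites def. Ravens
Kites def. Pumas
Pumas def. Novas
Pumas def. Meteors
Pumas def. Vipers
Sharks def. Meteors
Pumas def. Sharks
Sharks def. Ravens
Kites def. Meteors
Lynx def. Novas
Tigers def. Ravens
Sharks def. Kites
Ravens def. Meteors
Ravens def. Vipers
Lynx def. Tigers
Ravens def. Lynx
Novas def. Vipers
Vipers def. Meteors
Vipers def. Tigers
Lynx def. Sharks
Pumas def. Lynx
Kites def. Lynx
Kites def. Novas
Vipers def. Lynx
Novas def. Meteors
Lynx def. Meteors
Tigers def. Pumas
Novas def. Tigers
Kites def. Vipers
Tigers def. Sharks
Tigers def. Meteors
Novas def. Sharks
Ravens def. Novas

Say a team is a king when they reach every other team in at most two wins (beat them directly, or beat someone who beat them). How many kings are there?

7

Kites reaches everyone (king).
Sharks reaches everyone (king).
Pumas reaches everyone (king).
Tigers reaches everyone (king).
Vipers reaches everyone (king).
Meteors cannot reach Kites, Sharks, Pumas, Tigers, Vipers, Novas, Ravens, Lynx in two steps.
Novas reaches everyone (king).
Ravens cannot reach Kites, Pumas in two steps.
Lynx reaches everyone (king).
Kings: Kites, Sharks, Pumas, Tigers, Vipers, Novas, Lynx — 7.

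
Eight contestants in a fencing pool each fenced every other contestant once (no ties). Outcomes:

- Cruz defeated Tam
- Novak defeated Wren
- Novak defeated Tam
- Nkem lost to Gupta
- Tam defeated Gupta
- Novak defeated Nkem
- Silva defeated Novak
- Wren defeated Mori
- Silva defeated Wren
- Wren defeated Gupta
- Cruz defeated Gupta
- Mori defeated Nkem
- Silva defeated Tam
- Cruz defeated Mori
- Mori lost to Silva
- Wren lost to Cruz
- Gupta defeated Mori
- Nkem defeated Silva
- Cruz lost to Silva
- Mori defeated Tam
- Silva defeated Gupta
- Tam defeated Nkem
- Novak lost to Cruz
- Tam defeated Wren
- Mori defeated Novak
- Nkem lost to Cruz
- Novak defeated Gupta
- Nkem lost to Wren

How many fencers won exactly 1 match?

Win totals: Cruz 6, Mori 3, Tam 3, Wren 3, Novak 4, Nkem 1, Silva 6, Gupta 2.
Exactly 1: Nkem — 1 fencer.

1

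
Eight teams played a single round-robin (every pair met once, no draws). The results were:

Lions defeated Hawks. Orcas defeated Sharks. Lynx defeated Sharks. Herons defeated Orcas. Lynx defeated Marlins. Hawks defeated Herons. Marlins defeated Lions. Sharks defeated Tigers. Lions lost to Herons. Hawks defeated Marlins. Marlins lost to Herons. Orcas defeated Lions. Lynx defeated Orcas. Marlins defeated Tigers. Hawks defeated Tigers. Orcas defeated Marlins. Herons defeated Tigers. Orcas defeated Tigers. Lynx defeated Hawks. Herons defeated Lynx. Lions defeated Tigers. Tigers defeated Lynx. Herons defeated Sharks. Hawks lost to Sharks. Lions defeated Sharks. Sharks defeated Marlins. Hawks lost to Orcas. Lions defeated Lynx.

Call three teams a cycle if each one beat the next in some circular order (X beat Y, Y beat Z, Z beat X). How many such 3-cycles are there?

Win totals: Orcas 5, Lions 4, Tigers 1, Lynx 4, Marlins 2, Herons 6, Sharks 3, Hawks 3.
A team with w wins dominates both others in C(w,2) triples; summing gives 10 + 6 + 0 + 6 + 1 + 15 + 3 + 3 = 44 transitive triples.
Total triples C(8,3) = 56, so cyclic triples = 56 − 44 = 12.

12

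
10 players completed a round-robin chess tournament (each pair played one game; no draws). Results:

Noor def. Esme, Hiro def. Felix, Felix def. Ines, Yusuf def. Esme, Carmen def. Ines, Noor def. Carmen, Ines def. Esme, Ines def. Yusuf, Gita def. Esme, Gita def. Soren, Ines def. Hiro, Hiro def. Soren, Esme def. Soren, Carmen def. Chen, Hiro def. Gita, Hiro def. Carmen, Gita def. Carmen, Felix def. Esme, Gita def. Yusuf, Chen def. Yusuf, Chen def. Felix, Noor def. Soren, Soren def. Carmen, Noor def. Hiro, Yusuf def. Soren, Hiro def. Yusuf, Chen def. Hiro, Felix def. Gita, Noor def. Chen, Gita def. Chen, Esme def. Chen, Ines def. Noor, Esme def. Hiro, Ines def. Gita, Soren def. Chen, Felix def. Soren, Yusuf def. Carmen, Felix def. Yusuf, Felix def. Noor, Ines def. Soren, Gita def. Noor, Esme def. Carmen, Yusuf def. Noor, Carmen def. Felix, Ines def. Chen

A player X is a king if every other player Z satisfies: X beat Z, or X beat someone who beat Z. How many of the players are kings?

Ines reaches everyone (king).
Soren cannot reach Gita, Esme, Noor in two steps.
Felix reaches everyone (king).
Yusuf cannot reach Gita in two steps.
Hiro reaches everyone (king).
Gita reaches everyone (king).
Chen reaches everyone (king).
Carmen reaches everyone (king).
Esme cannot reach Noor in two steps.
Noor reaches everyone (king).
Kings: Ines, Felix, Hiro, Gita, Chen, Carmen, Noor — 7.

7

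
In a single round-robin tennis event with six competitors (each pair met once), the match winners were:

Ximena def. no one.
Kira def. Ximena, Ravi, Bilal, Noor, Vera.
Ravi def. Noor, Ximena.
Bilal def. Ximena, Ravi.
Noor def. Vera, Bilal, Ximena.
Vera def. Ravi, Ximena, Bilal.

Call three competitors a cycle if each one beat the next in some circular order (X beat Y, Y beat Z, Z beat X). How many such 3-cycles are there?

Of the C(6,3) = 20 triples, the cyclic ones are: {Noor, Ravi, Bilal}; {Noor, Ravi, Vera}.
That is 2.

2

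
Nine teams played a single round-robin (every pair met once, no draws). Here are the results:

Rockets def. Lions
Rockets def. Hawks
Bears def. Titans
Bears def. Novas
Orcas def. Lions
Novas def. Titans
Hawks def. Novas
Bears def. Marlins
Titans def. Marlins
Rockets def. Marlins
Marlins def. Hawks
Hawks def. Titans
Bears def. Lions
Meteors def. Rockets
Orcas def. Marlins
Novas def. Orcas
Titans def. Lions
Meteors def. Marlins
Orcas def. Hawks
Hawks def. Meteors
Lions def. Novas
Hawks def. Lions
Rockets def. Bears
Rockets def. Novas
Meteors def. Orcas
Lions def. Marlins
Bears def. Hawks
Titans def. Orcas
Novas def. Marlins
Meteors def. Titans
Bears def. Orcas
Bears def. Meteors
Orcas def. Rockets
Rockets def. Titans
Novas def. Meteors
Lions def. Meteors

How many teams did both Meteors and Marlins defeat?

Meteors beat: Rockets, Marlins, Titans, Orcas.
Marlins beat: Hawks.
No one was beaten by both.

0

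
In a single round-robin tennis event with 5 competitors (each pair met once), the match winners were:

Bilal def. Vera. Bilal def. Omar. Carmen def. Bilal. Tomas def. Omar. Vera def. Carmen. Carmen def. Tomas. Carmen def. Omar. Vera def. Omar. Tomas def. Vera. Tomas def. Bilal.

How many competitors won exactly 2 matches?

2

Win totals: Carmen 3, Omar 0, Tomas 3, Bilal 2, Vera 2.
Exactly 2: Bilal, Vera — 2 competitors.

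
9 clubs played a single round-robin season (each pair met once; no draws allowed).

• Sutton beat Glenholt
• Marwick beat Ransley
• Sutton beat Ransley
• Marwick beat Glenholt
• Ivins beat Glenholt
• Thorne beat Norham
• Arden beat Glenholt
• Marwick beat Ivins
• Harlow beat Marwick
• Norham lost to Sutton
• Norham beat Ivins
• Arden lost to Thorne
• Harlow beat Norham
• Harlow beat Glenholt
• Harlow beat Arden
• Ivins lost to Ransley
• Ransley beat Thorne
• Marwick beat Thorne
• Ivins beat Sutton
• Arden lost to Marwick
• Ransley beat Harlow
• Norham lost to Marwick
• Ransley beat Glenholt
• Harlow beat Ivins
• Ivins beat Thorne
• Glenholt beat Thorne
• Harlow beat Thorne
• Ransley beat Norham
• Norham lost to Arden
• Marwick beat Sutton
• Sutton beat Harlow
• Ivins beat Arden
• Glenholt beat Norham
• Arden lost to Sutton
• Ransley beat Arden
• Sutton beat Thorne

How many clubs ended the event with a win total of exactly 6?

Win totals: Thorne 2, Ransley 6, Glenholt 2, Ivins 4, Arden 2, Norham 1, Marwick 7, Sutton 6, Harlow 6.
Exactly 6: Ransley, Sutton, Harlow — 3 clubs.

3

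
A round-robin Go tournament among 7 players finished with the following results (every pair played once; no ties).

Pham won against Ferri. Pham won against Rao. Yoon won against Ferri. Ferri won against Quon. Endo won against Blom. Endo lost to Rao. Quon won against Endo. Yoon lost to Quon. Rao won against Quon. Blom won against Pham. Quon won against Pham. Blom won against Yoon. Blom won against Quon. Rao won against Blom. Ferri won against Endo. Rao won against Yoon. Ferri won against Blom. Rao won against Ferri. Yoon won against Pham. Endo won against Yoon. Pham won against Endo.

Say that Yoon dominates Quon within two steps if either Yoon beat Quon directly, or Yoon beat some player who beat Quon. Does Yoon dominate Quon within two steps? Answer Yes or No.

Yes

Yoon did not beat Quon directly.
Yoon beat Ferri, Pham. Of those, Ferri beat Quon.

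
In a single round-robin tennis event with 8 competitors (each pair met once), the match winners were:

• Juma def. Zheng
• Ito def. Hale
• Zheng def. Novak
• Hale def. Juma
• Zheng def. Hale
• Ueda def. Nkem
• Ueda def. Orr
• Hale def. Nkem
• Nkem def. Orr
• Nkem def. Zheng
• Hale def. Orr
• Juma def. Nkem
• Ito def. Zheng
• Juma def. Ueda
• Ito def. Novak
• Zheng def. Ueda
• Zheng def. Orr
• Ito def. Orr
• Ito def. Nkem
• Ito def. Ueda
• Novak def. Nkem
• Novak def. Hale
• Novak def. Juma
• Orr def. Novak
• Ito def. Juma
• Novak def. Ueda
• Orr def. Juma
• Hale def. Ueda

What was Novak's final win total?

4

Novak's results: beat Nkem, Juma, Ueda, Hale; lost to Orr, Ito, Zheng.
That is 4 wins.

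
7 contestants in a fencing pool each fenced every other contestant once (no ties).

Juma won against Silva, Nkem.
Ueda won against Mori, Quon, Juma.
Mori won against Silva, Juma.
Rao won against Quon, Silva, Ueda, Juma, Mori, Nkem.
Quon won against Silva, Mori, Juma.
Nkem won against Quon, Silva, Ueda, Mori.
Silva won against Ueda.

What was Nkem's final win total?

Nkem's results: beat Quon, Ueda, Silva, Mori; lost to Rao, Juma.
That is 4 wins.

4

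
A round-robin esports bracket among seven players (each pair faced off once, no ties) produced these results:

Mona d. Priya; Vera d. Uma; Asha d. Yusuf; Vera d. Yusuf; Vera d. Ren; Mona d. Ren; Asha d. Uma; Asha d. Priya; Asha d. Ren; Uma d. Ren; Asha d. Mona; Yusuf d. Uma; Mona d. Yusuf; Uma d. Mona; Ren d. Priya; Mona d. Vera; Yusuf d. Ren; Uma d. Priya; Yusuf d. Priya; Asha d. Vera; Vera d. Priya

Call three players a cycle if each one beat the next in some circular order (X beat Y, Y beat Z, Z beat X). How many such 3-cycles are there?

2

Win totals: Mona 4, Uma 3, Ren 1, Priya 0, Asha 6, Vera 4, Yusuf 3.
A player with w wins dominates both others in C(w,2) triples; summing gives 6 + 3 + 0 + 0 + 15 + 6 + 3 = 33 transitive triples.
Total triples C(7,3) = 35, so cyclic triples = 35 − 33 = 2.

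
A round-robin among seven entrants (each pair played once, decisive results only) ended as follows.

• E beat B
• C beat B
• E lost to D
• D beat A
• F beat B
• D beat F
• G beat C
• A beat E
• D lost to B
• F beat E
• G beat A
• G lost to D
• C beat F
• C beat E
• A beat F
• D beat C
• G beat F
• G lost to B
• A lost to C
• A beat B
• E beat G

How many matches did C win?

4

C's results: beat A, B, E, F; lost to D, G.
That is 4 wins.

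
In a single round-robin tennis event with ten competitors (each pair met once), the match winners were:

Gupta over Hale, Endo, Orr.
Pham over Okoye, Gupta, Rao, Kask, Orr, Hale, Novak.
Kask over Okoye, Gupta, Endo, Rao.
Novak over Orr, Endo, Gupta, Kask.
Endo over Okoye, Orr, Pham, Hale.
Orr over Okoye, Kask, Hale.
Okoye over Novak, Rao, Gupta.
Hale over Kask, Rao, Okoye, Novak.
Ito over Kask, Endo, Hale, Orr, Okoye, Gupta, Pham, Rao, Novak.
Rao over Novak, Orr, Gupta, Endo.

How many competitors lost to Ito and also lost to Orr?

Ito beat: Pham, Orr, Hale, Rao, Novak, Gupta, Okoye, Endo, Kask.
Orr beat: Hale, Okoye, Kask.
Both beat: Hale, Okoye, Kask — 3.

3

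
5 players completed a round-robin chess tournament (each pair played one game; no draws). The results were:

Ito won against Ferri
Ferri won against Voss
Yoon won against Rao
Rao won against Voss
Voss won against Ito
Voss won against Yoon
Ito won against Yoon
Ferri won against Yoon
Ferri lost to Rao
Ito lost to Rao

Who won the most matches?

Win totals: Yoon 1, Ito 2, Rao 3, Ferri 2, Voss 2.
Rao leads with 3 wins (next highest: 2).

Rao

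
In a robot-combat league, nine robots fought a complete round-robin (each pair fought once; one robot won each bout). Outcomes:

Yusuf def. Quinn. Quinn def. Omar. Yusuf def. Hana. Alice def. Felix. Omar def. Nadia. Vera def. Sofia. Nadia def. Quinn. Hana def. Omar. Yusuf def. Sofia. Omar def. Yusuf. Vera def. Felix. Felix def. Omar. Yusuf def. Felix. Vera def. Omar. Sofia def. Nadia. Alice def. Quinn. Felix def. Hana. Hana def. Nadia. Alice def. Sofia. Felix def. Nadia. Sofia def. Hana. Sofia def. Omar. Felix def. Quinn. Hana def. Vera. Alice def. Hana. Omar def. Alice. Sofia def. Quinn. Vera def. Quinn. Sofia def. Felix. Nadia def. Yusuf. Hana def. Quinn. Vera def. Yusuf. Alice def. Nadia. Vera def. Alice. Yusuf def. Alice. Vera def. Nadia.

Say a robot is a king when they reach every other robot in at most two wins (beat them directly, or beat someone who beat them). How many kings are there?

5

Quinn cannot reach Sofia, Felix, Vera, Hana in two steps.
Yusuf reaches everyone (king).
Omar cannot reach Vera in two steps.
Nadia cannot reach Vera in two steps.
Sofia reaches everyone (king).
Felix cannot reach Sofia in two steps.
Vera reaches everyone (king).
Alice reaches everyone (king).
Hana reaches everyone (king).
Kings: Yusuf, Sofia, Vera, Alice, Hana — 5.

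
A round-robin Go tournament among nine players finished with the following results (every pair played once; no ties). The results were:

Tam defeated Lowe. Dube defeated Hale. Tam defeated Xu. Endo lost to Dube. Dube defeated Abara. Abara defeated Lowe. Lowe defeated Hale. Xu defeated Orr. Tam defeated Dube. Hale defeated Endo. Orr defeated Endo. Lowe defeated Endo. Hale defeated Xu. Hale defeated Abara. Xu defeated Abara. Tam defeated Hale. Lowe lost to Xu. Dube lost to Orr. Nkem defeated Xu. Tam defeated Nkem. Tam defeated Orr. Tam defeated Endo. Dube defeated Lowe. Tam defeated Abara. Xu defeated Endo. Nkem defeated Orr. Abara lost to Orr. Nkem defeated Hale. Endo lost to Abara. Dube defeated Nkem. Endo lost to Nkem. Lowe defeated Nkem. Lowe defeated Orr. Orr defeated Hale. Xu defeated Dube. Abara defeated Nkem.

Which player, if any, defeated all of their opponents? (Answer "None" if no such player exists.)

Tam has 8 wins out of 8 opponents — a perfect record.

Tam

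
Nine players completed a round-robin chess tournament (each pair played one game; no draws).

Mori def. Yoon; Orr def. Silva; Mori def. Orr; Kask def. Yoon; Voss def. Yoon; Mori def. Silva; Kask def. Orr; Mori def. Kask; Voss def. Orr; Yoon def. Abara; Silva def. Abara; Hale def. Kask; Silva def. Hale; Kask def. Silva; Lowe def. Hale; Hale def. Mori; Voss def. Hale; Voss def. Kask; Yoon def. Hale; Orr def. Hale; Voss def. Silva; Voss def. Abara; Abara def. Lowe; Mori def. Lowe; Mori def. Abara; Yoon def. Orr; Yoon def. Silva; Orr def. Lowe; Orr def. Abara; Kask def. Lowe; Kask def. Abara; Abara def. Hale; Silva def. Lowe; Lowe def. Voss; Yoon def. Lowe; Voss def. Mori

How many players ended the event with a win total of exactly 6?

Win totals: Abara 2, Silva 3, Orr 4, Kask 5, Mori 6, Hale 2, Lowe 2, Yoon 5, Voss 7.
Exactly 6: Mori — 1 player.

1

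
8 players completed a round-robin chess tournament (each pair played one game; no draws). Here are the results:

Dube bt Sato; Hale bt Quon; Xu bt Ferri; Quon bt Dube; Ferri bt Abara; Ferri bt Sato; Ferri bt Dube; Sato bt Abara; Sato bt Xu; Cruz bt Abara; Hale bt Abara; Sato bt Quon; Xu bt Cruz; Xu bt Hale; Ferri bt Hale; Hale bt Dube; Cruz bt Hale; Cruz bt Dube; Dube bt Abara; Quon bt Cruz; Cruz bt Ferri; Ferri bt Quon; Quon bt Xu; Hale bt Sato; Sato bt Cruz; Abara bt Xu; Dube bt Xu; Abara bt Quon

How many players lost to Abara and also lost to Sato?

2

Abara beat: Xu, Quon.
Sato beat: Abara, Cruz, Xu, Quon.
Both beat: Xu, Quon — 2.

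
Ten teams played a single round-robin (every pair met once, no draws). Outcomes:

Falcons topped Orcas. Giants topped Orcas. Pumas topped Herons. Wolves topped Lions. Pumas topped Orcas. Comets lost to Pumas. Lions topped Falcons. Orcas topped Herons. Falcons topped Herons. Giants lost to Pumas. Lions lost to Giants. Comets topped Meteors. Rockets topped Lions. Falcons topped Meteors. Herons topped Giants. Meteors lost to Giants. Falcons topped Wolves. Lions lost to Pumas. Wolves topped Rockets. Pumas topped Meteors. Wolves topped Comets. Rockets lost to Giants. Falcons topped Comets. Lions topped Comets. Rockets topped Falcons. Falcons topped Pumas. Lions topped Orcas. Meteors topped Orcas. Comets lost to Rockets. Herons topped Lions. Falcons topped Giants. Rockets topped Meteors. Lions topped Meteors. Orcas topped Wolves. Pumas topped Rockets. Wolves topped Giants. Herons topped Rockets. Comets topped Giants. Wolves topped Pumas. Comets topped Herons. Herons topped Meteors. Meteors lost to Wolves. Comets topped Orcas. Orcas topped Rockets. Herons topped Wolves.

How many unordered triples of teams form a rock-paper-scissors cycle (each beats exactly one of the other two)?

Win totals: Comets 4, Herons 5, Wolves 6, Meteors 1, Falcons 7, Rockets 4, Giants 4, Orcas 3, Lions 4, Pumas 7.
A team with w wins dominates both others in C(w,2) triples; summing gives 6 + 10 + 15 + 0 + 21 + 6 + 6 + 3 + 6 + 21 = 94 transitive triples.
Total triples C(10,3) = 120, so cyclic triples = 120 − 94 = 26.

26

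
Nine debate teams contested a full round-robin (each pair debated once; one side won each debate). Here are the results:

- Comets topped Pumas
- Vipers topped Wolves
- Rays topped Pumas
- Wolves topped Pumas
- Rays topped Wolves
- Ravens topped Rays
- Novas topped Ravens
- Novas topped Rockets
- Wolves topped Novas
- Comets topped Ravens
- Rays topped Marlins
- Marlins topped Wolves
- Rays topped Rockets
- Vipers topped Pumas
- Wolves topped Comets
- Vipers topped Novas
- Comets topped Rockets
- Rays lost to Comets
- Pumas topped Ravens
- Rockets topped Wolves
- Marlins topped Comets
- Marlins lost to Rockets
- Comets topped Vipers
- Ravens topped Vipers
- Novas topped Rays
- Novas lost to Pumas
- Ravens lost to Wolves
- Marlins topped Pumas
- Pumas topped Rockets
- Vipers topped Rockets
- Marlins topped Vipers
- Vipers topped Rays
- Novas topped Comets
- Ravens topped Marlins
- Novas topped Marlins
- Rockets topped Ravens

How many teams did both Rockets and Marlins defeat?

Rockets beat: Wolves, Marlins, Ravens.
Marlins beat: Wolves, Comets, Pumas, Vipers.
Both beat: Wolves — 1.

1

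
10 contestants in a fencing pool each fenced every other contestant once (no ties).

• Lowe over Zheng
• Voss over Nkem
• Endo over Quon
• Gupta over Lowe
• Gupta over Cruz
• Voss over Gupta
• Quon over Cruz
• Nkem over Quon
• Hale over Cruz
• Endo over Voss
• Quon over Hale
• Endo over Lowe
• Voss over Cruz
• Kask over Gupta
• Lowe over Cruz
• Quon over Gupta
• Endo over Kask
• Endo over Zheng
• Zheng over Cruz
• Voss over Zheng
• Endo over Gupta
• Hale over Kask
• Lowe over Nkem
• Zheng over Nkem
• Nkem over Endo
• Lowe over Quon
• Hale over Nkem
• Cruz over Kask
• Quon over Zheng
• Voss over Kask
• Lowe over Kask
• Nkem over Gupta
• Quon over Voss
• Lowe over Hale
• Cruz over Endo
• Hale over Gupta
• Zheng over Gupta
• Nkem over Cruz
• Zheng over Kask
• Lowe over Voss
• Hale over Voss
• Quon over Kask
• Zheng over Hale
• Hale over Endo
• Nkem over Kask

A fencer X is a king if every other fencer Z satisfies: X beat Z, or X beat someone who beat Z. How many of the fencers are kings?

Nkem reaches everyone (king).
Endo reaches everyone (king).
Voss reaches everyone (king).
Lowe reaches everyone (king).
Kask cannot reach Nkem, Endo, Voss, Quon, Hale, Zheng in two steps.
Quon reaches everyone (king).
Cruz cannot reach Nkem, Hale in two steps.
Gupta reaches everyone (king).
Hale reaches everyone (king).
Zheng reaches everyone (king).
Kings: Nkem, Endo, Voss, Lowe, Quon, Gupta, Hale, Zheng — 8.

8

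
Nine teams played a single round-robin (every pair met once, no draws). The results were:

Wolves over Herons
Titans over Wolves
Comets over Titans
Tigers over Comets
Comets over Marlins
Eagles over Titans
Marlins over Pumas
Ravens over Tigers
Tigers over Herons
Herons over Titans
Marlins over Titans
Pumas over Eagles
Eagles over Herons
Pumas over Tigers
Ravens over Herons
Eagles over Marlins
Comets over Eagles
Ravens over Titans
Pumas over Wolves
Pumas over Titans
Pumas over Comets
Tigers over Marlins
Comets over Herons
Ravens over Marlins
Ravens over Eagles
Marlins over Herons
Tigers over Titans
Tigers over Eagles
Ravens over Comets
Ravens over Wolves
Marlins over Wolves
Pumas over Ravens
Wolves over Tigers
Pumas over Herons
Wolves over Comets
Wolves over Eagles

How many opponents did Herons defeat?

1

Herons' results: beat Titans; lost to Pumas, Wolves, Comets, Ravens, Marlins, Tigers, Eagles.
That is 1 win.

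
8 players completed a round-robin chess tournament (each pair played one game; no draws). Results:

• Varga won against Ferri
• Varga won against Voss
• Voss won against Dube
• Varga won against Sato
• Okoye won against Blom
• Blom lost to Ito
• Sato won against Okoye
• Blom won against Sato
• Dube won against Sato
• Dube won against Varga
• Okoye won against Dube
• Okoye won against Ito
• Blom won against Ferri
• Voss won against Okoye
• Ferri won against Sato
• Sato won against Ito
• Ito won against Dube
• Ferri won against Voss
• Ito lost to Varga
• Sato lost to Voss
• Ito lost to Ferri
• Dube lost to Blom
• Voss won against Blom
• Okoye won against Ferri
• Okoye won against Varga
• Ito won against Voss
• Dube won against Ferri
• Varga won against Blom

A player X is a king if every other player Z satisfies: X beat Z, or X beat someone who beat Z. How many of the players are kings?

7

Voss reaches everyone (king).
Dube reaches everyone (king).
Okoye reaches everyone (king).
Ferri cannot reach Varga in two steps.
Varga reaches everyone (king).
Sato reaches everyone (king).
Ito reaches everyone (king).
Blom reaches everyone (king).
Kings: Voss, Dube, Okoye, Varga, Sato, Ito, Blom — 7.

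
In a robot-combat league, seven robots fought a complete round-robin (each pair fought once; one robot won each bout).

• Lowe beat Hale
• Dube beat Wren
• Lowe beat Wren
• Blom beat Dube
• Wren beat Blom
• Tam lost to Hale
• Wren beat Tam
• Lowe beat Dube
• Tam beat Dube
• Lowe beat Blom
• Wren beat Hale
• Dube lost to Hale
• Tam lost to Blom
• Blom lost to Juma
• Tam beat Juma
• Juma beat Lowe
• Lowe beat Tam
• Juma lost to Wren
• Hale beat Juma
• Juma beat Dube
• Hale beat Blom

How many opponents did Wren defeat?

4

Wren's results: beat Hale, Blom, Tam, Juma; lost to Lowe, Dube.
That is 4 wins.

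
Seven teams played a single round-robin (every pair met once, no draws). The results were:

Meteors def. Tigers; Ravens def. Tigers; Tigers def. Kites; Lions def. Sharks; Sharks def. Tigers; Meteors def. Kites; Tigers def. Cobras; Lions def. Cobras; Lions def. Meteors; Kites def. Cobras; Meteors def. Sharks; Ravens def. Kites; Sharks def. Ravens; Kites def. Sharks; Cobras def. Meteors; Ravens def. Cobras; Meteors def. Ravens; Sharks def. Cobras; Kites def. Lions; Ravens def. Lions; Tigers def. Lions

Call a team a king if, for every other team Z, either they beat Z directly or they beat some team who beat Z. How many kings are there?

5

Meteors reaches everyone (king).
Kites reaches everyone (king).
Lions reaches everyone (king).
Tigers cannot reach Ravens in two steps.
Sharks reaches everyone (king).
Cobras cannot reach Lions in two steps.
Ravens reaches everyone (king).
Kings: Meteors, Kites, Lions, Sharks, Ravens — 5.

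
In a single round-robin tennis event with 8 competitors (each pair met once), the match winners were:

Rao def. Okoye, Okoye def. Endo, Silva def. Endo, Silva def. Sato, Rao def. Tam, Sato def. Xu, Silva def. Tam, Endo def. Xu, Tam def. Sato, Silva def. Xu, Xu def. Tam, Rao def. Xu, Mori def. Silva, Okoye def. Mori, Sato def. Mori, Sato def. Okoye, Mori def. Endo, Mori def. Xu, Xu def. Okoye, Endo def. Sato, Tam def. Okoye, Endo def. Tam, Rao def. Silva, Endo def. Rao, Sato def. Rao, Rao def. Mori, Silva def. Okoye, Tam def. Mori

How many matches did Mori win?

3

Mori's results: beat Silva, Xu, Endo; lost to Tam, Sato, Rao, Okoye.
That is 3 wins.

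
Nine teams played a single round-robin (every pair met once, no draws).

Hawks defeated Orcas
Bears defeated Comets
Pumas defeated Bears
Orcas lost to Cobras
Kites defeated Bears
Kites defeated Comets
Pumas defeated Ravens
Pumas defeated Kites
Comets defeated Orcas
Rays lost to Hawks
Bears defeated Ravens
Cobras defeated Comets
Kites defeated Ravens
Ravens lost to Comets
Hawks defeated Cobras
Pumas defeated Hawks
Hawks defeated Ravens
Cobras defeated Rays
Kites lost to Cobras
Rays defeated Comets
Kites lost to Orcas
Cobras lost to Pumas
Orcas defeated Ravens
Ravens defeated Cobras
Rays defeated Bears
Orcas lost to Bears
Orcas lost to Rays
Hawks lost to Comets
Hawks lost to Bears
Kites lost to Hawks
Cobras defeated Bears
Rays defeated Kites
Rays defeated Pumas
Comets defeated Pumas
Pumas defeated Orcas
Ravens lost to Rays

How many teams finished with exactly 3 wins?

1

Win totals: Orcas 2, Pumas 6, Cobras 5, Ravens 1, Rays 6, Hawks 5, Kites 3, Bears 4, Comets 4.
Exactly 3: Kites — 1 team.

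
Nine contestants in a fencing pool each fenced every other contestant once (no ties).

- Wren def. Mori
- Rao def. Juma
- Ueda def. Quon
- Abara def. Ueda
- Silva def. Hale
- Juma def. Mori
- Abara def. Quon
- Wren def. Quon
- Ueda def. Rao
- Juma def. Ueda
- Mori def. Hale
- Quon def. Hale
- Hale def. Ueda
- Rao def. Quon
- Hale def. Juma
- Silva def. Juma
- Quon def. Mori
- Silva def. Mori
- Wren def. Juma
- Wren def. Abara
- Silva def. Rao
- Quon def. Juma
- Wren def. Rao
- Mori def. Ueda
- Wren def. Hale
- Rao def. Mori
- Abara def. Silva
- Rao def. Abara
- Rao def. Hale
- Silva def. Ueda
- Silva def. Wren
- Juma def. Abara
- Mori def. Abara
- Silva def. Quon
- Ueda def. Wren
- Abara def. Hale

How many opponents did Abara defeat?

Abara's results: beat Hale, Silva, Ueda, Quon; lost to Rao, Mori, Juma, Wren.
That is 4 wins.

4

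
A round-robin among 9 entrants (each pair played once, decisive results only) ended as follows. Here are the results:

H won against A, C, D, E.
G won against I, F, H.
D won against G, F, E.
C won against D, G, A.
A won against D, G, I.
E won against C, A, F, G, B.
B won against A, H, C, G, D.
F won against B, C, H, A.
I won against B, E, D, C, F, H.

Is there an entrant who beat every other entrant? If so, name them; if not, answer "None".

None

Highest win total is I with 6 (out of 8 possible).
I lost to A, G, so no entrant went undefeated.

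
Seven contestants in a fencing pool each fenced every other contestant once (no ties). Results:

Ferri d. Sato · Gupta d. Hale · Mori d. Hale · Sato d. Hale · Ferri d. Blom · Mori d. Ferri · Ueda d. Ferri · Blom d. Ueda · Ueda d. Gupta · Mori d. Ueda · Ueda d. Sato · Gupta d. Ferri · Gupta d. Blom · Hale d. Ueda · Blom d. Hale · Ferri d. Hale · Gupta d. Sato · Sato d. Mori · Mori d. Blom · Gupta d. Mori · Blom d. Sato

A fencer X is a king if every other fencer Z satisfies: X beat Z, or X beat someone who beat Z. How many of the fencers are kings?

4

Mori reaches everyone (king).
Hale cannot reach Mori, Blom in two steps.
Gupta reaches everyone (king).
Ferri cannot reach Gupta in two steps.
Sato cannot reach Gupta in two steps.
Blom reaches everyone (king).
Ueda reaches everyone (king).
Kings: Mori, Gupta, Blom, Ueda — 4.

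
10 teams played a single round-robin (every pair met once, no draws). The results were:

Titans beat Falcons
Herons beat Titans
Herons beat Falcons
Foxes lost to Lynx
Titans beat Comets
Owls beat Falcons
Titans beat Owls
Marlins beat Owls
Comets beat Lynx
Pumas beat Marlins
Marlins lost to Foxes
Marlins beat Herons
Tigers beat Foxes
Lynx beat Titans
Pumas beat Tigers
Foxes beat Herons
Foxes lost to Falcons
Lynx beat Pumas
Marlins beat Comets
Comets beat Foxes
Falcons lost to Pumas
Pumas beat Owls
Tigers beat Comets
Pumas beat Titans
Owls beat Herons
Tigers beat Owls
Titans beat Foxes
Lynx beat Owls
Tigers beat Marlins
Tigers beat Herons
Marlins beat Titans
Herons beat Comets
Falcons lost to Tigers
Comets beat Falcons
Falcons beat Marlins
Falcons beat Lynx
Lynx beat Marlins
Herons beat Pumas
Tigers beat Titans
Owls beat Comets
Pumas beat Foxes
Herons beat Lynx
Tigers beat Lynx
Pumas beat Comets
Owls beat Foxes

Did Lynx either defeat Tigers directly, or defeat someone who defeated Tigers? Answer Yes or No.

Yes

Lynx did not beat Tigers directly.
Lynx beat Titans, Pumas, Marlins, Owls, Foxes. Of those, Pumas beat Tigers.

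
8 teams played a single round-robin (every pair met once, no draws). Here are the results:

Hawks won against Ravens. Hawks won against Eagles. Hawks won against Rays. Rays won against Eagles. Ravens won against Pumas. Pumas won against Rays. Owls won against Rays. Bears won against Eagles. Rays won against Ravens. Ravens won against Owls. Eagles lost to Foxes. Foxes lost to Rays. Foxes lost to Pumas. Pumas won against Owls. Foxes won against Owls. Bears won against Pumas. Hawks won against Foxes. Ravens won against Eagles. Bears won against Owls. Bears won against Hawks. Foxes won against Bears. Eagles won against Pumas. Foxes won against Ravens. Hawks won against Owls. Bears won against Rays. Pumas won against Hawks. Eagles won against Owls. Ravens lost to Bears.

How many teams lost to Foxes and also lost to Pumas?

1

Foxes beat: Owls, Eagles, Bears, Ravens.
Pumas beat: Rays, Owls, Foxes, Hawks.
Both beat: Owls — 1.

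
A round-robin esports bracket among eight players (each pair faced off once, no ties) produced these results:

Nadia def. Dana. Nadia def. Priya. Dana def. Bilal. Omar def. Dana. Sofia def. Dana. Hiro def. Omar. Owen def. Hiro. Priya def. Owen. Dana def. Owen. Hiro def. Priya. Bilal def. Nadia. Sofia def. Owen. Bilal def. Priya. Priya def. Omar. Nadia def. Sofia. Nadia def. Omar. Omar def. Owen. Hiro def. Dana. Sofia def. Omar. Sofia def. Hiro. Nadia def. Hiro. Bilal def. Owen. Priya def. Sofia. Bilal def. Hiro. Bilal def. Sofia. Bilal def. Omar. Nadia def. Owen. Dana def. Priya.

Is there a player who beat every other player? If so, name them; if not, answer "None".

Highest win total is Nadia with 6 (out of 7 possible).
Nadia lost to Bilal, so no player went undefeated.

None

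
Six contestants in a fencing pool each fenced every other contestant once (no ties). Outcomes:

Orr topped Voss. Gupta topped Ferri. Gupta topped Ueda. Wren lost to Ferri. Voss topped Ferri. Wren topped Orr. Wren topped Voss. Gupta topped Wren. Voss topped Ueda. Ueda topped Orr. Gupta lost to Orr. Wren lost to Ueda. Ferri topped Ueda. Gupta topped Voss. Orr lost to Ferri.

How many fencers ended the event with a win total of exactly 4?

1

Win totals: Orr 2, Voss 2, Ueda 2, Wren 2, Ferri 3, Gupta 4.
Exactly 4: Gupta — 1 fencer.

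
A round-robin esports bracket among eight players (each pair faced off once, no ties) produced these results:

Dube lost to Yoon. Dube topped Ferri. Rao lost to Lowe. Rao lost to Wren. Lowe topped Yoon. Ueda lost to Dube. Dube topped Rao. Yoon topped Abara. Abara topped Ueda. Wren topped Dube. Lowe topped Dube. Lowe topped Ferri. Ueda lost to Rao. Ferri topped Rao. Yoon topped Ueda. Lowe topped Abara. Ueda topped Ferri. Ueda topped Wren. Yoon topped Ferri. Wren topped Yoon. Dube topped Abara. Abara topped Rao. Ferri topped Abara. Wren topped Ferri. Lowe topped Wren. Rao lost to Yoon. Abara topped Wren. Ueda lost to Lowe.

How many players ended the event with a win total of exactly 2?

2

Win totals: Dube 4, Ueda 2, Wren 4, Rao 1, Ferri 2, Yoon 5, Abara 3, Lowe 7.
Exactly 2: Ueda, Ferri — 2 players.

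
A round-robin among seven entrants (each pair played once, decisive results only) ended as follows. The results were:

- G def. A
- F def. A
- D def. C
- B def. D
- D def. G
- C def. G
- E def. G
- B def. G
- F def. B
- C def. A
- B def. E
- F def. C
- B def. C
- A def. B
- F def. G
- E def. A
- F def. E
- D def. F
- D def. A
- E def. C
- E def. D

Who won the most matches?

Win totals: A 1, B 4, C 2, D 4, E 4, F 5, G 1.
F leads with 5 wins (next highest: 4).

F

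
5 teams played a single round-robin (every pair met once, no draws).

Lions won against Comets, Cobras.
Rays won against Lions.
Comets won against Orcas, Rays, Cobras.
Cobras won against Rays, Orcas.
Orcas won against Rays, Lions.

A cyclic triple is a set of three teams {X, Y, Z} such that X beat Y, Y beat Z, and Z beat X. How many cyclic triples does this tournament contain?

4

Win totals: Cobras 2, Rays 1, Orcas 2, Lions 2, Comets 3.
A team with w wins dominates both others in C(w,2) triples; summing gives 1 + 0 + 1 + 1 + 3 = 6 transitive triples.
Total triples C(5,3) = 10, so cyclic triples = 10 − 6 = 4.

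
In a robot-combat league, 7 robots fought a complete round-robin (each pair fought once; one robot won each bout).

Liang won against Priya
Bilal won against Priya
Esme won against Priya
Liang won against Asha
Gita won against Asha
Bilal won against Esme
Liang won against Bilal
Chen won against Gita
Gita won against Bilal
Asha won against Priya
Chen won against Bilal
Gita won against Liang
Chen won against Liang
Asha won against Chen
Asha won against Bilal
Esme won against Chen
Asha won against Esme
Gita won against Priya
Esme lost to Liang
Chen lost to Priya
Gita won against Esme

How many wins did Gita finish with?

Gita's results: beat Bilal, Liang, Esme, Priya, Asha; lost to Chen.
That is 5 wins.

5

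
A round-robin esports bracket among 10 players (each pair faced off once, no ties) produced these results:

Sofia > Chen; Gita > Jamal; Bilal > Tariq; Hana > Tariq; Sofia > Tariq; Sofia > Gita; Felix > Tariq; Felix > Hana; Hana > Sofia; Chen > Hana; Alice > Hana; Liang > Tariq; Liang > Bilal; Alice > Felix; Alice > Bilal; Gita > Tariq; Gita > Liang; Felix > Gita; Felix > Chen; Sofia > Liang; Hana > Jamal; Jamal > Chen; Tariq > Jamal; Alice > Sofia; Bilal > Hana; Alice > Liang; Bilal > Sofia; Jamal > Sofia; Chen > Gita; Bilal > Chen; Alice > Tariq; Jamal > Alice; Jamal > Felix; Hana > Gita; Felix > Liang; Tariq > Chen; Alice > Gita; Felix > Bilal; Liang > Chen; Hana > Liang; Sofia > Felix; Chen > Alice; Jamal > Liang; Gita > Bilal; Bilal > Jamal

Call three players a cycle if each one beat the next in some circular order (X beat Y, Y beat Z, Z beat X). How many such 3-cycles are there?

Win totals: Alice 7, Tariq 2, Hana 5, Jamal 5, Felix 6, Gita 4, Sofia 5, Bilal 5, Liang 3, Chen 3.
A player with w wins dominates both others in C(w,2) triples; summing gives 21 + 1 + 10 + 10 + 15 + 6 + 10 + 10 + 3 + 3 = 89 transitive triples.
Total triples C(10,3) = 120, so cyclic triples = 120 − 89 = 31.

31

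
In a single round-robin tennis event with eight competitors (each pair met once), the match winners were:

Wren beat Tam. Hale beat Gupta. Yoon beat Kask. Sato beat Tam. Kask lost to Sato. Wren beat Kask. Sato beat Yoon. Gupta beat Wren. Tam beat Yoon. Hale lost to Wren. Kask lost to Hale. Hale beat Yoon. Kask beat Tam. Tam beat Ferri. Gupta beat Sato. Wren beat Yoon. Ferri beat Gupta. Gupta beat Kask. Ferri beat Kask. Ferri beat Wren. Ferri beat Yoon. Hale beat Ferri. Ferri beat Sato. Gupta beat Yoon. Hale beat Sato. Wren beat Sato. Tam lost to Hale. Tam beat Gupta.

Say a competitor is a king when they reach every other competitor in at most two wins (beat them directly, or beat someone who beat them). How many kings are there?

3

Tam cannot reach Hale in two steps.
Ferri reaches everyone (king).
Wren reaches everyone (king).
Sato cannot reach Wren, Hale in two steps.
Gupta cannot reach Ferri in two steps.
Kask cannot reach Wren, Sato, Hale in two steps.
Hale reaches everyone (king).
Yoon cannot reach Ferri, Wren, Sato, Gupta, Hale in two steps.
Kings: Ferri, Wren, Hale — 3.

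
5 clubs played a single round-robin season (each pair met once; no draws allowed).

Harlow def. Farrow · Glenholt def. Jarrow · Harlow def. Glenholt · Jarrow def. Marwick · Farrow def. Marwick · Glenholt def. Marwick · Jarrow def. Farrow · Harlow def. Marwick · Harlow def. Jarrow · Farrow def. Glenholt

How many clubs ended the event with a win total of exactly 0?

1

Win totals: Jarrow 2, Glenholt 2, Marwick 0, Harlow 4, Farrow 2.
Exactly 0: Marwick — 1 club.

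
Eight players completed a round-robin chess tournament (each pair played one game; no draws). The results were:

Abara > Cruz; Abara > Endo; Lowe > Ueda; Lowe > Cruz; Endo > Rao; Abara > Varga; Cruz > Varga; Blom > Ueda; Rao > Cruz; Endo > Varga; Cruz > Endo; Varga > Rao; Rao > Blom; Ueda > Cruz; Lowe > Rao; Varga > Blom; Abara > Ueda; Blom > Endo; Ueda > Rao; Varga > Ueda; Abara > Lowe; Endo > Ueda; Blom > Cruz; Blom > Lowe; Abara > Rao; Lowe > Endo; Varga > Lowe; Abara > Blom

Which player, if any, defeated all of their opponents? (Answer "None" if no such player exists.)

Abara

Abara has 7 wins out of 7 opponents — a perfect record.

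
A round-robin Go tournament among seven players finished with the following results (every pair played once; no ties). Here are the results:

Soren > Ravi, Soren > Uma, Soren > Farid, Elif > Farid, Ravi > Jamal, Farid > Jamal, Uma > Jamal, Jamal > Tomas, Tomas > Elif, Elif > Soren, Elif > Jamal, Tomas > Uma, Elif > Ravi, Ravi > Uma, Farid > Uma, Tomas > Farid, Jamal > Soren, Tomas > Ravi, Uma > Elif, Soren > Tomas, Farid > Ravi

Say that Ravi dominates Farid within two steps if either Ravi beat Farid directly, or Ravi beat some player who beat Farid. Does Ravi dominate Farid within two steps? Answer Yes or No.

Ravi did not beat Farid directly.
Ravi beat Uma, Jamal, but each of them lost to Farid. No two-step path.

No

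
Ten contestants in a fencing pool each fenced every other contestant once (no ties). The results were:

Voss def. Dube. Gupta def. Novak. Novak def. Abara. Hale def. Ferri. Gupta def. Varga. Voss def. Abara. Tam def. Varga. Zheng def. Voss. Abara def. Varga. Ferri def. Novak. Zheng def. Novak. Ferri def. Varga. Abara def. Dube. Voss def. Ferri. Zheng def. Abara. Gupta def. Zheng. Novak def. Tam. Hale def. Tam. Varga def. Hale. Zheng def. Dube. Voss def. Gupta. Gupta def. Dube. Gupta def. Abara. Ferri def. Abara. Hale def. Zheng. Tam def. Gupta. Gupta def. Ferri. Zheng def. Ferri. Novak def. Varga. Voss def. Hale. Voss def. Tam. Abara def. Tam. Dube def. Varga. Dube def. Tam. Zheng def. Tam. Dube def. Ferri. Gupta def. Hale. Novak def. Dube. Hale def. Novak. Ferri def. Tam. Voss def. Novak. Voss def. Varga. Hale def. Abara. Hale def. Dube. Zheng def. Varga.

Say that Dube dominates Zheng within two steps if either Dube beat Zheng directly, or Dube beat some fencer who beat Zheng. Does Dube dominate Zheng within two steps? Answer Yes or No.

No

Dube did not beat Zheng directly.
Dube beat Tam, Varga, Ferri, but each of them lost to Zheng. No two-step path.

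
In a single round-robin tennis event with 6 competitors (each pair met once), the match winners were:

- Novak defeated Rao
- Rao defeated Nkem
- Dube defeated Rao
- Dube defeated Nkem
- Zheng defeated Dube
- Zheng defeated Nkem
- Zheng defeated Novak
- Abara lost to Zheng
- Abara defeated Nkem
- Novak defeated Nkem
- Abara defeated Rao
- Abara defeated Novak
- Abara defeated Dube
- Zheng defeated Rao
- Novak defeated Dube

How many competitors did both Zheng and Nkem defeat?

0

Zheng beat: Novak, Dube, Abara, Rao, Nkem.
Nkem beat: no one.
No one was beaten by both.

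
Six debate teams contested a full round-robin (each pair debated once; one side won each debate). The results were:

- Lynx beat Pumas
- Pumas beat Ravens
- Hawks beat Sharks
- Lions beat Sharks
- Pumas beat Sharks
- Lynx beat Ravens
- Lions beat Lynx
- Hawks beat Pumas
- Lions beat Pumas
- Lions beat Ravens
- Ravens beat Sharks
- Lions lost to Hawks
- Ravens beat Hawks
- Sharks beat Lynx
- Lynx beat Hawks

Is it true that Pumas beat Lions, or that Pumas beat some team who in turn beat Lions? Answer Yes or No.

Pumas did not beat Lions directly.
Pumas beat Ravens, Sharks, but each of them lost to Lions. No two-step path.

No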